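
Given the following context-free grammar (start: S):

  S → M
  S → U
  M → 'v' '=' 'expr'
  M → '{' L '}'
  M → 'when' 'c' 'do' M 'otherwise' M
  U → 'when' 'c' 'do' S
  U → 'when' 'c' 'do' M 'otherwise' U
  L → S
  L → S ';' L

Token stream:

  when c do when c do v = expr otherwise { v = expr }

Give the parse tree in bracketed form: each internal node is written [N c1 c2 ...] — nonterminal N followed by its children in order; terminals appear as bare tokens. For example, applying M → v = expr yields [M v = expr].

[S [U when c do [S [M when c do [M v = expr] otherwise [M { [L [S [M v = expr]]] }]]]]]

S
U
when c do S
when c do M
when c do when c do M otherwise M
when c do when c do v = expr otherwise M
when c do when c do v = expr otherwise { L }
when c do when c do v = expr otherwise { S }
when c do when c do v = expr otherwise { M }
when c do when c do v = expr otherwise { v = expr }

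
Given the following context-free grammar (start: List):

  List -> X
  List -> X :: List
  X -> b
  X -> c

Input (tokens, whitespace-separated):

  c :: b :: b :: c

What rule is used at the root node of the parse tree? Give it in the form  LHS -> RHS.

List -> X :: List

[List [X c] :: [List [X b] :: [List [X b] :: [List [X c]]]]]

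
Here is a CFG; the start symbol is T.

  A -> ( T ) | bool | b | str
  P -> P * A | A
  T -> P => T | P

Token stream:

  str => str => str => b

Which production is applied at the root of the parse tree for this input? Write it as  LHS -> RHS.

[T [P [A str]] => [T [P [A str]] => [T [P [A str]] => [T [P [A b]]]]]]

T -> P => T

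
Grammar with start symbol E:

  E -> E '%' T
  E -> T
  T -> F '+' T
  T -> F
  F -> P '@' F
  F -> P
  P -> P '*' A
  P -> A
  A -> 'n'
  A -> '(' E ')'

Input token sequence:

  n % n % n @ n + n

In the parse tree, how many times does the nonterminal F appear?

[E [E [E [T [F [P [A n]]]]] % [T [F [P [A n]]]]] % [T [F [P [A n]] @ [F [P [A n]]]] + [T [F [P [A n]]]]]]

5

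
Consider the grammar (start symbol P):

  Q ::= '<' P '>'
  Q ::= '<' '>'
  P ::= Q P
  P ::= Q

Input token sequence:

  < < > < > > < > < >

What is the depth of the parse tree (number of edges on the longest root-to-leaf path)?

[P [Q < [P [Q < >] [P [Q < >]]] >] [P [Q < >] [P [Q < >]]]]

5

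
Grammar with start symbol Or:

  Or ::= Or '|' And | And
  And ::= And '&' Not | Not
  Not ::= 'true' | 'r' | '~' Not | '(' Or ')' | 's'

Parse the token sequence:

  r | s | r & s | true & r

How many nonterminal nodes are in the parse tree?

[Or [Or [Or [Or [And [Not r]]] | [And [Not s]]] | [And [And [Not r]] & [Not s]]] | [And [And [Not true]] & [Not r]]]

16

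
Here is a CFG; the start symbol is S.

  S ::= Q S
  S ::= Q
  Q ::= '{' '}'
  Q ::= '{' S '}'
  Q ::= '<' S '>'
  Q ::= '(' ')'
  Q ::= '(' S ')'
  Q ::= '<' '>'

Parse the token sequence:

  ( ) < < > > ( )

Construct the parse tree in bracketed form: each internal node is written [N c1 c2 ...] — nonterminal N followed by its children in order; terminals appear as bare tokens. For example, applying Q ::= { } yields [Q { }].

[S [Q ( )] [S [Q < [S [Q < >]] >] [S [Q ( )]]]]

S
Q S
( ) S
( ) Q S
( ) < S > S
( ) < Q > S
( ) < < > > S
( ) < < > > Q
( ) < < > > ( )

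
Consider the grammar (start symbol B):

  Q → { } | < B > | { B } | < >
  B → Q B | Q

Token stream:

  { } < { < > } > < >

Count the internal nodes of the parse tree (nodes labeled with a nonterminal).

[B [Q { }] [B [Q < [B [Q { [B [Q < >]] }]] >] [B [Q < >]]]]

10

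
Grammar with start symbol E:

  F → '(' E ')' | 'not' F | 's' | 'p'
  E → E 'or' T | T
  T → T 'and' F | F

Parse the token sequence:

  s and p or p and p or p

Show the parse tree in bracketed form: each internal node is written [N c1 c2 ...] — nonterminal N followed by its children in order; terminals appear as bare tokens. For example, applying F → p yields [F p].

[E [E [E [T [T [F s]] and [F p]]] or [T [T [F p]] and [F p]]] or [T [F p]]]

E
E or T
E or T or T
T or T or T
T and F or T or T
F and F or T or T
s and F or T or T
s and p or T or T
s and p or T and F or T
s and p or F and F or T
s and p or p and F or T
s and p or p and p or T
s and p or p and p or F
s and p or p and p or p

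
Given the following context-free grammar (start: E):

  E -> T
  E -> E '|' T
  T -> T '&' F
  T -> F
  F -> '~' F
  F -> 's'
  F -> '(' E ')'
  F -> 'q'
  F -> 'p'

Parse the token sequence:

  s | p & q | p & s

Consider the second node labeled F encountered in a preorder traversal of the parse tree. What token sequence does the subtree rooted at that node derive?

p

[E [E [E [T [F s]]] | [T [T [F p]] & [F q]]] | [T [T [F p]] & [F s]]]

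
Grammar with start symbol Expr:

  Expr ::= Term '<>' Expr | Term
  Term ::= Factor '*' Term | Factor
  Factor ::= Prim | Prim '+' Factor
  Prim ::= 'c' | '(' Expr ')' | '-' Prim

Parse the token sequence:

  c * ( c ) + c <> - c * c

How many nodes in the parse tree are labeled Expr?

[Expr [Term [Factor [Prim c]] * [Term [Factor [Prim ( [Expr [Term [Factor [Prim c]]]] )] + [Factor [Prim c]]]]] <> [Expr [Term [Factor [Prim - [Prim c]]] * [Term [Factor [Prim c]]]]]]

3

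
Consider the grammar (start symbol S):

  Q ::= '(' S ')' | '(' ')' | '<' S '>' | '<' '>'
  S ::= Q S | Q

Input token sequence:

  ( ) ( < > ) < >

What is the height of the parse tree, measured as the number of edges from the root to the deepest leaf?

5

[S [Q ( )] [S [Q ( [S [Q < >]] )] [S [Q < >]]]]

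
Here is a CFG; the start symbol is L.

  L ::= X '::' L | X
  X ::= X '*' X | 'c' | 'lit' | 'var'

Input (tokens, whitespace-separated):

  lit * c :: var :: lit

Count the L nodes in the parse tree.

3

[L [X [X lit] * [X c]] :: [L [X var] :: [L [X lit]]]]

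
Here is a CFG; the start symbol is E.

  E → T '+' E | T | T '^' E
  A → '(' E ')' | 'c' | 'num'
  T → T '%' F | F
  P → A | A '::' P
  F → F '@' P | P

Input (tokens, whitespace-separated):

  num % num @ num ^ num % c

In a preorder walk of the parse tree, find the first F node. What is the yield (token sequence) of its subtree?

[E [T [T [F [P [A num]]]] % [F [F [P [A num]]] @ [P [A num]]]] ^ [E [T [T [F [P [A num]]]] % [F [P [A c]]]]]]

num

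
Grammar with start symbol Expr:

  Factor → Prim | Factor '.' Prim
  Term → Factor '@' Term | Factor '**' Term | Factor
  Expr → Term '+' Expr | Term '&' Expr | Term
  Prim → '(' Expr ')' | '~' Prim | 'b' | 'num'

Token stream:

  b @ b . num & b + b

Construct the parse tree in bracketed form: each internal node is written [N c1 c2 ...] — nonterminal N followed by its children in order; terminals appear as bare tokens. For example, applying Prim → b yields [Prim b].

Expr
Term & Expr
Factor @ Term & Expr
Prim @ Term & Expr
b @ Term & Expr
b @ Factor & Expr
b @ Factor . Prim & Expr
b @ Prim . Prim & Expr
b @ b . Prim & Expr
b @ b . num & Expr
b @ b . num & Term + Expr
b @ b . num & Factor + Expr
b @ b . num & Prim + Expr
b @ b . num & b + Expr
b @ b . num & b + Term
b @ b . num & b + Factor
b @ b . num & b + Prim
b @ b . num & b + b

[Expr [Term [Factor [Prim b]] @ [Term [Factor [Factor [Prim b]] . [Prim num]]]] & [Expr [Term [Factor [Prim b]]] + [Expr [Term [Factor [Prim b]]]]]]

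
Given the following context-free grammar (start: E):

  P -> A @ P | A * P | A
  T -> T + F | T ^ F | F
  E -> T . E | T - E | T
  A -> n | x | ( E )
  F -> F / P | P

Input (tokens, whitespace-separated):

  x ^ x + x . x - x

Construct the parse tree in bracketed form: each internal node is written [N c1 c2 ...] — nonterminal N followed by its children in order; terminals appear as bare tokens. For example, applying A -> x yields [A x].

E
T . E
T + F . E
T ^ F + F . E
F ^ F + F . E
P ^ F + F . E
A ^ F + F . E
x ^ F + F . E
x ^ P + F . E
x ^ A + F . E
x ^ x + F . E
x ^ x + P . E
x ^ x + A . E
x ^ x + x . E
x ^ x + x . T - E
x ^ x + x . F - E
x ^ x + x . P - E
x ^ x + x . A - E
x ^ x + x . x - E
x ^ x + x . x - T
x ^ x + x . x - F
x ^ x + x . x - P
x ^ x + x . x - A
x ^ x + x . x - x

[E [T [T [T [F [P [A x]]]] ^ [F [P [A x]]]] + [F [P [A x]]]] . [E [T [F [P [A x]]]] - [E [T [F [P [A x]]]]]]]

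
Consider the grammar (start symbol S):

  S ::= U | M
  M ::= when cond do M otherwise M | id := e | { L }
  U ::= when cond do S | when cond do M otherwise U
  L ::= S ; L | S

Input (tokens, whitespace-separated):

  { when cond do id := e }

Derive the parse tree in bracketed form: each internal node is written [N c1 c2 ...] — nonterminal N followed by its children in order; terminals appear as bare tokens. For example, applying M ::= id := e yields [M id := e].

S
M
{ L }
{ S }
{ U }
{ when cond do S }
{ when cond do M }
{ when cond do id := e }

[S [M { [L [S [U when cond do [S [M id := e]]]]] }]]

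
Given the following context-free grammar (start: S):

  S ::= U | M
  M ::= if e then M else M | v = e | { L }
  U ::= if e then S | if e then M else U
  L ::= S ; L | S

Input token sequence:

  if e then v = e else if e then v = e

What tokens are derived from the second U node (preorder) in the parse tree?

if e then v = e

[S [U if e then [M v = e] else [U if e then [S [M v = e]]]]]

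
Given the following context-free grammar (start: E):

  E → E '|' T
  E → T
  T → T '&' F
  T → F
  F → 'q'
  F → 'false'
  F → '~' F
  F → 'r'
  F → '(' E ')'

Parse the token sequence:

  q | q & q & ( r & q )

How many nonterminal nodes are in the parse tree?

15

[E [E [T [F q]]] | [T [T [T [F q]] & [F q]] & [F ( [E [T [T [F r]] & [F q]]] )]]]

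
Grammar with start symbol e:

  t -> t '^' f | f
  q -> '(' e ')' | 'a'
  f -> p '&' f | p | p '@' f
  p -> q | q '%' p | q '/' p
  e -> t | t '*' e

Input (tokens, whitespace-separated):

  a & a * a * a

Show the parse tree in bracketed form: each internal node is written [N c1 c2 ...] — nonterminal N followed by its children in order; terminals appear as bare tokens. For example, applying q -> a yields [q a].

e
t * e
f * e
p & f * e
q & f * e
a & f * e
a & p * e
a & q * e
a & a * e
a & a * t * e
a & a * f * e
a & a * p * e
a & a * q * e
a & a * a * e
a & a * a * t
a & a * a * f
a & a * a * p
a & a * a * q
a & a * a * a

[e [t [f [p [q a]] & [f [p [q a]]]]] * [e [t [f [p [q a]]]] * [e [t [f [p [q a]]]]]]]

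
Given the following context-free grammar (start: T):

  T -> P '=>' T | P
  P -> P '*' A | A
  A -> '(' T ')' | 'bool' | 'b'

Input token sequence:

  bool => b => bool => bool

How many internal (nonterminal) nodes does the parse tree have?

[T [P [A bool]] => [T [P [A b]] => [T [P [A bool]] => [T [P [A bool]]]]]]

12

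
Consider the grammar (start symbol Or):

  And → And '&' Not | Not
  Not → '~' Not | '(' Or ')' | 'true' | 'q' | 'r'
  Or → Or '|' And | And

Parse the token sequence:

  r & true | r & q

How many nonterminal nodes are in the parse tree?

[Or [Or [And [And [Not r]] & [Not true]]] | [And [And [Not r]] & [Not q]]]

10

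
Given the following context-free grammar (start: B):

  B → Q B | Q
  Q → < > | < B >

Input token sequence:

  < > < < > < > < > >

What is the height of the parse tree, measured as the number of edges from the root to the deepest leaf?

[B [Q < >] [B [Q < [B [Q < >] [B [Q < >] [B [Q < >]]]] >]]]

7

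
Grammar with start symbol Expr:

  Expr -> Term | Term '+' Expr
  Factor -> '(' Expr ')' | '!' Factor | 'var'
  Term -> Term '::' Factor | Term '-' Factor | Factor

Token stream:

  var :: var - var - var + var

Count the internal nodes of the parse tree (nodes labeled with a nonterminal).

[Expr [Term [Term [Term [Term [Factor var]] :: [Factor var]] - [Factor var]] - [Factor var]] + [Expr [Term [Factor var]]]]

12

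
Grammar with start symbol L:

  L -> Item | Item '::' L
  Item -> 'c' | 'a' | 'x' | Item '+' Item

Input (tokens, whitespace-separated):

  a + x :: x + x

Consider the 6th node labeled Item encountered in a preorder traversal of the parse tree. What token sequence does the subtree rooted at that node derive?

x

[L [Item [Item a] + [Item x]] :: [L [Item [Item x] + [Item x]]]]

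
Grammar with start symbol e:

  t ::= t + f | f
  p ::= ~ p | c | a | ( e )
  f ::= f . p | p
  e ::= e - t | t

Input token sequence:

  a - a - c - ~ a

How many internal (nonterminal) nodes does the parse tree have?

17

[e [e [e [e [t [f [p a]]]] - [t [f [p a]]]] - [t [f [p c]]]] - [t [f [p ~ [p a]]]]]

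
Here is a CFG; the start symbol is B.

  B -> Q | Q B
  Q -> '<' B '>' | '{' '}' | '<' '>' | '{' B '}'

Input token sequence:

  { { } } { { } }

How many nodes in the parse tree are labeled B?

4

[B [Q { [B [Q { }]] }] [B [Q { [B [Q { }]] }]]]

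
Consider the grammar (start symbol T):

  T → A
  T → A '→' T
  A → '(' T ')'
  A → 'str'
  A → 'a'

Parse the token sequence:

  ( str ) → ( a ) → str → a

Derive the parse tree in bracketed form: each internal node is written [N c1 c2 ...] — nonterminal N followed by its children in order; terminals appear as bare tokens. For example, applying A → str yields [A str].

T
A → T
( T ) → T
( A ) → T
( str ) → T
( str ) → A → T
( str ) → ( T ) → T
( str ) → ( A ) → T
( str ) → ( a ) → T
( str ) → ( a ) → A → T
( str ) → ( a ) → str → T
( str ) → ( a ) → str → A
( str ) → ( a ) → str → a

[T [A ( [T [A str]] )] → [T [A ( [T [A a]] )] → [T [A str] → [T [A a]]]]]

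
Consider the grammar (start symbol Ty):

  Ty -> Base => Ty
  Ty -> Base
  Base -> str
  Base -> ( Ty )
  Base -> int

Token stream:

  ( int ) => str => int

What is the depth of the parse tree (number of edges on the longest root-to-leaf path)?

[Ty [Base ( [Ty [Base int]] )] => [Ty [Base str] => [Ty [Base int]]]]

4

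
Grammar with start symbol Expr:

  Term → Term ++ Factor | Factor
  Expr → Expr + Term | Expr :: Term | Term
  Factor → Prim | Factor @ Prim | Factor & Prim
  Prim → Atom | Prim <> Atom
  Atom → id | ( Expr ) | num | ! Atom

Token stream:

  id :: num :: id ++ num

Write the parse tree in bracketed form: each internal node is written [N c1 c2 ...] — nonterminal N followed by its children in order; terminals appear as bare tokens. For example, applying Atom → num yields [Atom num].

Expr
Expr :: Term
Expr :: Term :: Term
Term :: Term :: Term
Factor :: Term :: Term
Prim :: Term :: Term
Atom :: Term :: Term
id :: Term :: Term
id :: Factor :: Term
id :: Prim :: Term
id :: Atom :: Term
id :: num :: Term
id :: num :: Term ++ Factor
id :: num :: Factor ++ Factor
id :: num :: Prim ++ Factor
id :: num :: Atom ++ Factor
id :: num :: id ++ Factor
id :: num :: id ++ Prim
id :: num :: id ++ Atom
id :: num :: id ++ num

[Expr [Expr [Expr [Term [Factor [Prim [Atom id]]]]] :: [Term [Factor [Prim [Atom num]]]]] :: [Term [Term [Factor [Prim [Atom id]]]] ++ [Factor [Prim [Atom num]]]]]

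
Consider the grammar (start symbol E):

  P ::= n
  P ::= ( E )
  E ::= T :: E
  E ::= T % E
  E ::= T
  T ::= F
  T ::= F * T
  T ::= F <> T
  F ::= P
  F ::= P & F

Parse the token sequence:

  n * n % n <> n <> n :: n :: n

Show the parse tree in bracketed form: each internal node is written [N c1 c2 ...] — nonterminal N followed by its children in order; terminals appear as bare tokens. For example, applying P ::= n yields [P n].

[E [T [F [P n]] * [T [F [P n]]]] % [E [T [F [P n]] <> [T [F [P n]] <> [T [F [P n]]]]] :: [E [T [F [P n]]] :: [E [T [F [P n]]]]]]]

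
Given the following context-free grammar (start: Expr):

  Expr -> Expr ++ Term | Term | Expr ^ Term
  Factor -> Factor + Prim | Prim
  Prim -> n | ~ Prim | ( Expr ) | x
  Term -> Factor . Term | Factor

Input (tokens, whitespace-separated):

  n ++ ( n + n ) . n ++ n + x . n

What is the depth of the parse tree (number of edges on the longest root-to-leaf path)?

10

[Expr [Expr [Expr [Term [Factor [Prim n]]]] ++ [Term [Factor [Prim ( [Expr [Term [Factor [Factor [Prim n]] + [Prim n]]]] )]] . [Term [Factor [Prim n]]]]] ++ [Term [Factor [Factor [Prim n]] + [Prim x]] . [Term [Factor [Prim n]]]]]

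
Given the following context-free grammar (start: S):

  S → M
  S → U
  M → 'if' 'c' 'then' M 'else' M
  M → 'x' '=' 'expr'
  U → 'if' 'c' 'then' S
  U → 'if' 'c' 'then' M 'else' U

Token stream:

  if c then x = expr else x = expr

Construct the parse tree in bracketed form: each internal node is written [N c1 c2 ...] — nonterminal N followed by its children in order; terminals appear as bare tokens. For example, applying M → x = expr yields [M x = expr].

S
M
if c then M else M
if c then x = expr else M
if c then x = expr else x = expr

[S [M if c then [M x = expr] else [M x = expr]]]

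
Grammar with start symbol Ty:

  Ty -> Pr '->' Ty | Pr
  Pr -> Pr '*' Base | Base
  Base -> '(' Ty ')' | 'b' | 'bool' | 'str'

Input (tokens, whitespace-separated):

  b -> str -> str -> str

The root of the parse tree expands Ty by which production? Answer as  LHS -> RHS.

[Ty [Pr [Base b]] -> [Ty [Pr [Base str]] -> [Ty [Pr [Base str]] -> [Ty [Pr [Base str]]]]]]

Ty -> Pr '->' Ty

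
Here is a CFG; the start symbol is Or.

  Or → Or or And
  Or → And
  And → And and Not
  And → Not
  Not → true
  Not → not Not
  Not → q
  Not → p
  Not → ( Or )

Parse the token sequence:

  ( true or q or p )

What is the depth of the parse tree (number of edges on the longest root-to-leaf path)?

8

[Or [And [Not ( [Or [Or [Or [And [Not true]]] or [And [Not q]]] or [And [Not p]]] )]]]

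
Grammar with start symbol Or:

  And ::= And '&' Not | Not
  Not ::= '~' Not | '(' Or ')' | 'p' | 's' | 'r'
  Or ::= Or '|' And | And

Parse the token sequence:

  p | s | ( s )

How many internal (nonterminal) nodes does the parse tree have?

[Or [Or [Or [And [Not p]]] | [And [Not s]]] | [And [Not ( [Or [And [Not s]]] )]]]

12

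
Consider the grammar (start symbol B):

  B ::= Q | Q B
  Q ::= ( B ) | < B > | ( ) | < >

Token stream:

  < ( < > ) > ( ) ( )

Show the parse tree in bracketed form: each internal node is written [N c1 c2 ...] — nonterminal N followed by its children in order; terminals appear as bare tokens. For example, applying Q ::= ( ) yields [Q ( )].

[B [Q < [B [Q ( [B [Q < >]] )]] >] [B [Q ( )] [B [Q ( )]]]]

B
Q B
< B > B
< Q > B
< ( B ) > B
< ( Q ) > B
< ( < > ) > B
< ( < > ) > Q B
< ( < > ) > ( ) B
< ( < > ) > ( ) Q
< ( < > ) > ( ) ( )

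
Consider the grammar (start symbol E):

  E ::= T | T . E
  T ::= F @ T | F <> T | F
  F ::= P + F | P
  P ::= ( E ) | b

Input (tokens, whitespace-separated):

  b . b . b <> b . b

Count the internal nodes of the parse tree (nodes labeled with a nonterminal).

[E [T [F [P b]]] . [E [T [F [P b]]] . [E [T [F [P b]] <> [T [F [P b]]]] . [E [T [F [P b]]]]]]]

19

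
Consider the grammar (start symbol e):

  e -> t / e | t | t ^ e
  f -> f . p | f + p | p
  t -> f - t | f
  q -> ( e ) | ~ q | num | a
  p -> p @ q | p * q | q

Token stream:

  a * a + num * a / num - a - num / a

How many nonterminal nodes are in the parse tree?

30

[e [t [f [f [p [p [q a]] * [q a]]] + [p [p [q num]] * [q a]]]] / [e [t [f [p [q num]]] - [t [f [p [q a]]] - [t [f [p [q num]]]]]] / [e [t [f [p [q a]]]]]]]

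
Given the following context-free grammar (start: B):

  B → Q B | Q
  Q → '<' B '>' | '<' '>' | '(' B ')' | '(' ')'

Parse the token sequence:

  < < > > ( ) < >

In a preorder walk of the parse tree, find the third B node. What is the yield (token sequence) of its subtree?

( ) < >

[B [Q < [B [Q < >]] >] [B [Q ( )] [B [Q < >]]]]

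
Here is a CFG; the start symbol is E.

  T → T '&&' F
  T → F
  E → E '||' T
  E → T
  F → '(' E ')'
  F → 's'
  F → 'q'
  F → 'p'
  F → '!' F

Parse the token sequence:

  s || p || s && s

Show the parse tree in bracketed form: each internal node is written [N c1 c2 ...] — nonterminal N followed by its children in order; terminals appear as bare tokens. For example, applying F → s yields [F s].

E
E || T
E || T || T
T || T || T
F || T || T
s || T || T
s || F || T
s || p || T
s || p || T && F
s || p || F && F
s || p || s && F
s || p || s && s

[E [E [E [T [F s]]] || [T [F p]]] || [T [T [F s]] && [F s]]]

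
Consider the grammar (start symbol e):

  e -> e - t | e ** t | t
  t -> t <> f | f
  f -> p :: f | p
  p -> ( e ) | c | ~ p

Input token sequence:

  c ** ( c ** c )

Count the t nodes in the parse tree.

4

[e [e [t [f [p c]]]] ** [t [f [p ( [e [e [t [f [p c]]]] ** [t [f [p c]]]] )]]]]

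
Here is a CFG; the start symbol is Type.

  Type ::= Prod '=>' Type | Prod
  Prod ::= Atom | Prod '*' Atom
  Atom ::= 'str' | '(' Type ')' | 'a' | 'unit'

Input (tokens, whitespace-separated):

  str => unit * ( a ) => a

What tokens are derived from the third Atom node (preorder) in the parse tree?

( a )

[Type [Prod [Atom str]] => [Type [Prod [Prod [Atom unit]] * [Atom ( [Type [Prod [Atom a]]] )]] => [Type [Prod [Atom a]]]]]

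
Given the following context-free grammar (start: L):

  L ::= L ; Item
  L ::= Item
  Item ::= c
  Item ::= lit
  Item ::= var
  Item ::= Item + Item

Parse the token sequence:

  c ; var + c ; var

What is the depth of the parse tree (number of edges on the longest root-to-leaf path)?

[L [L [L [Item c]] ; [Item [Item var] + [Item c]]] ; [Item var]]

4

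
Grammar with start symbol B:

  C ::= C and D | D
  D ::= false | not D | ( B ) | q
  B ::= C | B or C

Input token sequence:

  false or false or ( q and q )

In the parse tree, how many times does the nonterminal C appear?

[B [B [B [C [D false]]] or [C [D false]]] or [C [D ( [B [C [C [D q]] and [D q]]] )]]]

5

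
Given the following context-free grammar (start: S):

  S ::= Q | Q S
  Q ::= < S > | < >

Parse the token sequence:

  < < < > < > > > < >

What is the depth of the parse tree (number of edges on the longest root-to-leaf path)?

7

[S [Q < [S [Q < [S [Q < >] [S [Q < >]]] >]] >] [S [Q < >]]]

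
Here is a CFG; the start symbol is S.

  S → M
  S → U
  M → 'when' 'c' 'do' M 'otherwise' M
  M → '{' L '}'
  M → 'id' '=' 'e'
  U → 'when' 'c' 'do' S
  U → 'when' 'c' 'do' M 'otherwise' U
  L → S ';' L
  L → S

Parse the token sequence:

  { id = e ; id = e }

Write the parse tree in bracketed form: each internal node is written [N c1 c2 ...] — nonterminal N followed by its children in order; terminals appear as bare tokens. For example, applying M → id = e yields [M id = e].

[S [M { [L [S [M id = e]] ; [L [S [M id = e]]]] }]]

S
M
{ L }
{ S ; L }
{ M ; L }
{ id = e ; L }
{ id = e ; S }
{ id = e ; M }
{ id = e ; id = e }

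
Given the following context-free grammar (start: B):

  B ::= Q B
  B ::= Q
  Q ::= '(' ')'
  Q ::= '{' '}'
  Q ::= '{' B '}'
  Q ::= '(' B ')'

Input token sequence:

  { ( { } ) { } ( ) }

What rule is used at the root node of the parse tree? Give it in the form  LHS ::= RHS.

B ::= Q

[B [Q { [B [Q ( [B [Q { }]] )] [B [Q { }] [B [Q ( )]]]] }]]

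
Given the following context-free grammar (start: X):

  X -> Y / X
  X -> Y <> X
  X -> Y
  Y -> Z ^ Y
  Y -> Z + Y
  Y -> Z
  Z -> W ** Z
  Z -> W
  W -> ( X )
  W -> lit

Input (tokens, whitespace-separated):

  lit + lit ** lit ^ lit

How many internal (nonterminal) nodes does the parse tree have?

[X [Y [Z [W lit]] + [Y [Z [W lit] ** [Z [W lit]]] ^ [Y [Z [W lit]]]]]]

12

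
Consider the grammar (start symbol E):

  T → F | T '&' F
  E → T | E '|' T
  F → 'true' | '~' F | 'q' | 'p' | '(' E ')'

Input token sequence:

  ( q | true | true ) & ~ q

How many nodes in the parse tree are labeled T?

5

[E [T [T [F ( [E [E [E [T [F q]]] | [T [F true]]] | [T [F true]]] )]] & [F ~ [F q]]]]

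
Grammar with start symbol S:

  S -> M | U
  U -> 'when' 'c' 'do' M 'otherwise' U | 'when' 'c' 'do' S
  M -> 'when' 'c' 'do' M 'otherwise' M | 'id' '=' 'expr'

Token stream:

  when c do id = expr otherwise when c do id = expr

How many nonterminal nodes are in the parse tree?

[S [U when c do [M id = expr] otherwise [U when c do [S [M id = expr]]]]]

6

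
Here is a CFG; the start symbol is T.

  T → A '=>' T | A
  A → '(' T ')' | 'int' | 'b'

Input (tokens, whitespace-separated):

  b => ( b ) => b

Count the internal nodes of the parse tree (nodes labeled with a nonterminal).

[T [A b] => [T [A ( [T [A b]] )] => [T [A b]]]]

8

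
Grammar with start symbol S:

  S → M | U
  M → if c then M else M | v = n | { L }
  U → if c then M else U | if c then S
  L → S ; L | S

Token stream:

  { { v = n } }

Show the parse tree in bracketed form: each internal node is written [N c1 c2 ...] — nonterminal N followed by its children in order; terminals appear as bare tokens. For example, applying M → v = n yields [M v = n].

S
M
{ L }
{ S }
{ M }
{ { L } }
{ { S } }
{ { M } }
{ { v = n } }

[S [M { [L [S [M { [L [S [M v = n]]] }]]] }]]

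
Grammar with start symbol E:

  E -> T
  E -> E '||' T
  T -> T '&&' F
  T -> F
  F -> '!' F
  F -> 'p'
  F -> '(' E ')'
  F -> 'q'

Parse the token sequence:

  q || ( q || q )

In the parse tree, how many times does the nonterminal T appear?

4

[E [E [T [F q]]] || [T [F ( [E [E [T [F q]]] || [T [F q]]] )]]]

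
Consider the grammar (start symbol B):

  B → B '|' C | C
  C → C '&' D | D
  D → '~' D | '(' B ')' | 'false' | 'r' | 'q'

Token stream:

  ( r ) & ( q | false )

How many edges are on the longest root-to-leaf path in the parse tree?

7

[B [C [C [D ( [B [C [D r]]] )]] & [D ( [B [B [C [D q]]] | [C [D false]]] )]]]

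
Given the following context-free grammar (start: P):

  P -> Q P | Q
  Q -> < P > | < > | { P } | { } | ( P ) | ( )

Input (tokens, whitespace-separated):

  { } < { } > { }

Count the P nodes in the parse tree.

4

[P [Q { }] [P [Q < [P [Q { }]] >] [P [Q { }]]]]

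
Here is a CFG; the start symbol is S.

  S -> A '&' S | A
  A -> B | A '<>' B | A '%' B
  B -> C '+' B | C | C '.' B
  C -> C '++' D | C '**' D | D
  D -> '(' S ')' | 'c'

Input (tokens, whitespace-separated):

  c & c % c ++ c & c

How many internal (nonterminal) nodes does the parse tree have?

21

[S [A [B [C [D c]]]] & [S [A [A [B [C [D c]]]] % [B [C [C [D c]] ++ [D c]]]] & [S [A [B [C [D c]]]]]]]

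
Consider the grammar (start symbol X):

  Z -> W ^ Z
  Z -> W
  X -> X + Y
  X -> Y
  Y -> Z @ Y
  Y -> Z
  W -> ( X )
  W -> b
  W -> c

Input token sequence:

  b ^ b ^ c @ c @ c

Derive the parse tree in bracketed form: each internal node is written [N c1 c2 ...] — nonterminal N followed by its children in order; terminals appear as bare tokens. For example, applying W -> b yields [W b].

X
Y
Z @ Y
W ^ Z @ Y
b ^ Z @ Y
b ^ W ^ Z @ Y
b ^ b ^ Z @ Y
b ^ b ^ W @ Y
b ^ b ^ c @ Y
b ^ b ^ c @ Z @ Y
b ^ b ^ c @ W @ Y
b ^ b ^ c @ c @ Y
b ^ b ^ c @ c @ Z
b ^ b ^ c @ c @ W
b ^ b ^ c @ c @ c

[X [Y [Z [W b] ^ [Z [W b] ^ [Z [W c]]]] @ [Y [Z [W c]] @ [Y [Z [W c]]]]]]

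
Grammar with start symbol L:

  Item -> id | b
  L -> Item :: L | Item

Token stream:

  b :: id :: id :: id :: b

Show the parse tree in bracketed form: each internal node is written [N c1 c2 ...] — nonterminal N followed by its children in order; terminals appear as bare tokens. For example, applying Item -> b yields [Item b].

[L [Item b] :: [L [Item id] :: [L [Item id] :: [L [Item id] :: [L [Item b]]]]]]

L
Item :: L
b :: L
b :: Item :: L
b :: id :: L
b :: id :: Item :: L
b :: id :: id :: L
b :: id :: id :: Item :: L
b :: id :: id :: id :: L
b :: id :: id :: id :: Item
b :: id :: id :: id :: b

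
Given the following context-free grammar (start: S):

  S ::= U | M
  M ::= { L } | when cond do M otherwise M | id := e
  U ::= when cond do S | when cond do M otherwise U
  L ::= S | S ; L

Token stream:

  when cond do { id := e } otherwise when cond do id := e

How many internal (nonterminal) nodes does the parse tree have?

9

[S [U when cond do [M { [L [S [M id := e]]] }] otherwise [U when cond do [S [M id := e]]]]]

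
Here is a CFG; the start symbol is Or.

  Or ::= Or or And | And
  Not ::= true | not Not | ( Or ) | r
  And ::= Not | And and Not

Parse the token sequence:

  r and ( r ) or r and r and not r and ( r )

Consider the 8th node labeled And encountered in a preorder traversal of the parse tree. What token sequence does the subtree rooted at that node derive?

[Or [Or [And [And [Not r]] and [Not ( [Or [And [Not r]]] )]]] or [And [And [And [And [Not r]] and [Not r]] and [Not not [Not r]]] and [Not ( [Or [And [Not r]]] )]]]

r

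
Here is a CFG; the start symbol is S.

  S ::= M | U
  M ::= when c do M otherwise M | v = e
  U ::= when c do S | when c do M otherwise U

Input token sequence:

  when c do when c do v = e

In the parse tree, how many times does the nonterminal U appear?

2

[S [U when c do [S [U when c do [S [M v = e]]]]]]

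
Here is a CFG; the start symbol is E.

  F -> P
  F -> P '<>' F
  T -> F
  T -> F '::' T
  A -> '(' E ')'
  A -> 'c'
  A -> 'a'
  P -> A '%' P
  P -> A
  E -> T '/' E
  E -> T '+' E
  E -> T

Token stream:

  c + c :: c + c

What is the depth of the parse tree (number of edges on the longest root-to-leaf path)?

[E [T [F [P [A c]]]] + [E [T [F [P [A c]]] :: [T [F [P [A c]]]]] + [E [T [F [P [A c]]]]]]]

7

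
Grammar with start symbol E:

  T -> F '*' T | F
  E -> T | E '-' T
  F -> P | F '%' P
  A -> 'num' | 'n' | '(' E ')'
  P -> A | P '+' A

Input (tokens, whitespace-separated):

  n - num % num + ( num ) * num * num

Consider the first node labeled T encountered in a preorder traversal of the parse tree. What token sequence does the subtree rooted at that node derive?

n

[E [E [T [F [P [A n]]]]] - [T [F [F [P [A num]]] % [P [P [A num]] + [A ( [E [T [F [P [A num]]]]] )]]] * [T [F [P [A num]]] * [T [F [P [A num]]]]]]]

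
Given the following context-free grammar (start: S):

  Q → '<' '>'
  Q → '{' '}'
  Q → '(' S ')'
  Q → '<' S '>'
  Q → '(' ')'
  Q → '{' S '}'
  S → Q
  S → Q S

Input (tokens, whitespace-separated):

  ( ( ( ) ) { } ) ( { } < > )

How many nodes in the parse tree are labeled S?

7

[S [Q ( [S [Q ( [S [Q ( )]] )] [S [Q { }]]] )] [S [Q ( [S [Q { }] [S [Q < >]]] )]]]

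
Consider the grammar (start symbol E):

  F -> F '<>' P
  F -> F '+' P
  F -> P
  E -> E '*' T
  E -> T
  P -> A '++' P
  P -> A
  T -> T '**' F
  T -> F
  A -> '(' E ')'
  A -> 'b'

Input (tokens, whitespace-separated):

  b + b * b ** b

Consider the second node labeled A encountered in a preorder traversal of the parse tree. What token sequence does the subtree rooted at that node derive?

b

[E [E [T [F [F [P [A b]]] + [P [A b]]]]] * [T [T [F [P [A b]]]] ** [F [P [A b]]]]]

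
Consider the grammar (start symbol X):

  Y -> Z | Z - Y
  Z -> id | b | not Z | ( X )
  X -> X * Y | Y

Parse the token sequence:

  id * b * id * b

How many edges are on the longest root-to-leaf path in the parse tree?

[X [X [X [X [Y [Z id]]] * [Y [Z b]]] * [Y [Z id]]] * [Y [Z b]]]

6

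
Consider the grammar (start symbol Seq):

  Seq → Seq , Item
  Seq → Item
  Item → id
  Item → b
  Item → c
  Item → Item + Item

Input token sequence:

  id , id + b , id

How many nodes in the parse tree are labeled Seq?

[Seq [Seq [Seq [Item id]] , [Item [Item id] + [Item b]]] , [Item id]]

3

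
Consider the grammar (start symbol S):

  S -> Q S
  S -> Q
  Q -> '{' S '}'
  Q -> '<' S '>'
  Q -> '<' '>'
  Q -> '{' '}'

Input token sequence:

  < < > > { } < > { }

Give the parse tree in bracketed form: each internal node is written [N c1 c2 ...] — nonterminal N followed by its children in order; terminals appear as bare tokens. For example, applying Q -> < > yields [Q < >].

S
Q S
< S > S
< Q > S
< < > > S
< < > > Q S
< < > > { } S
< < > > { } Q S
< < > > { } < > S
< < > > { } < > Q
< < > > { } < > { }

[S [Q < [S [Q < >]] >] [S [Q { }] [S [Q < >] [S [Q { }]]]]]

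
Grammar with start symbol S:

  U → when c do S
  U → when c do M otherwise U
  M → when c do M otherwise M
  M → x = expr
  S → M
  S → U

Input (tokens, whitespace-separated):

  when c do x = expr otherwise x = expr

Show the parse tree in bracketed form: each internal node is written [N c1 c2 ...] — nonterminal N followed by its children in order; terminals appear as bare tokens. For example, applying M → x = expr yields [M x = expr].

S
M
when c do M otherwise M
when c do x = expr otherwise M
when c do x = expr otherwise x = expr

[S [M when c do [M x = expr] otherwise [M x = expr]]]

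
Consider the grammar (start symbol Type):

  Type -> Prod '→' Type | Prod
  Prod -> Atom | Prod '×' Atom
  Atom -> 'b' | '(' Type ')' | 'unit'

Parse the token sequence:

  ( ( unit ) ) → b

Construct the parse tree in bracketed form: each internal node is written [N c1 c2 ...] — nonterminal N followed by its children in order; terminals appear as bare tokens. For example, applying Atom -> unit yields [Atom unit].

[Type [Prod [Atom ( [Type [Prod [Atom ( [Type [Prod [Atom unit]]] )]]] )]] → [Type [Prod [Atom b]]]]

Type
Prod → Type
Atom → Type
( Type ) → Type
( Prod ) → Type
( Atom ) → Type
( ( Type ) ) → Type
( ( Prod ) ) → Type
( ( Atom ) ) → Type
( ( unit ) ) → Type
( ( unit ) ) → Prod
( ( unit ) ) → Atom
( ( unit ) ) → b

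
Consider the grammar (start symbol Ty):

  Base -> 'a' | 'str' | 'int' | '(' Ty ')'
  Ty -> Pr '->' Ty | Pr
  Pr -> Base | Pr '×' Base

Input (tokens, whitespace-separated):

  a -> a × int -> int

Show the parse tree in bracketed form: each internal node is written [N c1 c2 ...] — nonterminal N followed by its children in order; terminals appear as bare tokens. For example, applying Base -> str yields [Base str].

[Ty [Pr [Base a]] -> [Ty [Pr [Pr [Base a]] × [Base int]] -> [Ty [Pr [Base int]]]]]

Ty
Pr -> Ty
Base -> Ty
a -> Ty
a -> Pr -> Ty
a -> Pr × Base -> Ty
a -> Base × Base -> Ty
a -> a × Base -> Ty
a -> a × int -> Ty
a -> a × int -> Pr
a -> a × int -> Base
a -> a × int -> int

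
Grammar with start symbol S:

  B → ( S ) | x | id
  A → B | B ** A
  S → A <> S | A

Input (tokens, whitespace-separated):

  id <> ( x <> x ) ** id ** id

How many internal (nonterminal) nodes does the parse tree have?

[S [A [B id]] <> [S [A [B ( [S [A [B x]] <> [S [A [B x]]]] )] ** [A [B id] ** [A [B id]]]]]]

16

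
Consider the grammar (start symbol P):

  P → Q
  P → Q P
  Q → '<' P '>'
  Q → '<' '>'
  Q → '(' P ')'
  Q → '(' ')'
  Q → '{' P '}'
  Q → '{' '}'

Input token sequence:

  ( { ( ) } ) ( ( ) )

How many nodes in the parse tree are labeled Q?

[P [Q ( [P [Q { [P [Q ( )]] }]] )] [P [Q ( [P [Q ( )]] )]]]

5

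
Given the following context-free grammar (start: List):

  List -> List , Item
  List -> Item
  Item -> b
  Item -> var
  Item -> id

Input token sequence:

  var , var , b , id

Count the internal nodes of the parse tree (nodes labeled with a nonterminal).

[List [List [List [List [Item var]] , [Item var]] , [Item b]] , [Item id]]

8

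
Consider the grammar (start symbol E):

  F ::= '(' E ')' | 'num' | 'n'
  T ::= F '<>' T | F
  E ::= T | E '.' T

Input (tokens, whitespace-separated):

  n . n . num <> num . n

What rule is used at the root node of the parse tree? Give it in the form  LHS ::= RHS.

E ::= E '.' T

[E [E [E [E [T [F n]]] . [T [F n]]] . [T [F num] <> [T [F num]]]] . [T [F n]]]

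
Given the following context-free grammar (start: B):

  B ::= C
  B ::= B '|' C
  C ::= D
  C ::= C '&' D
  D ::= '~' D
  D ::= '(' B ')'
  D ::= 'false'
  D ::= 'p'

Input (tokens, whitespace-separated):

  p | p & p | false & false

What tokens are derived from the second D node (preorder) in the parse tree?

p

[B [B [B [C [D p]]] | [C [C [D p]] & [D p]]] | [C [C [D false]] & [D false]]]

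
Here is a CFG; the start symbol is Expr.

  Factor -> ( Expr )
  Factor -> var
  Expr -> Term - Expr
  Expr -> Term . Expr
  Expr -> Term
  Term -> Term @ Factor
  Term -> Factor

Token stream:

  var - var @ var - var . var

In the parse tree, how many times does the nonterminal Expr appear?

[Expr [Term [Factor var]] - [Expr [Term [Term [Factor var]] @ [Factor var]] - [Expr [Term [Factor var]] . [Expr [Term [Factor var]]]]]]

4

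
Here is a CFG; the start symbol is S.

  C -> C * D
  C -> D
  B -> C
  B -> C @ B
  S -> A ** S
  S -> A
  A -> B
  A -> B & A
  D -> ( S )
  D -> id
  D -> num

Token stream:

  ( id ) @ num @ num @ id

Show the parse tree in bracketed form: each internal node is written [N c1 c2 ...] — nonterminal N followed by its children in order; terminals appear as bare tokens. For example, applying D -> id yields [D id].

S
A
B
C @ B
D @ B
( S ) @ B
( A ) @ B
( B ) @ B
( C ) @ B
( D ) @ B
( id ) @ B
( id ) @ C @ B
( id ) @ D @ B
( id ) @ num @ B
( id ) @ num @ C @ B
( id ) @ num @ D @ B
( id ) @ num @ num @ B
( id ) @ num @ num @ C
( id ) @ num @ num @ D
( id ) @ num @ num @ id

[S [A [B [C [D ( [S [A [B [C [D id]]]]] )]] @ [B [C [D num]] @ [B [C [D num]] @ [B [C [D id]]]]]]]]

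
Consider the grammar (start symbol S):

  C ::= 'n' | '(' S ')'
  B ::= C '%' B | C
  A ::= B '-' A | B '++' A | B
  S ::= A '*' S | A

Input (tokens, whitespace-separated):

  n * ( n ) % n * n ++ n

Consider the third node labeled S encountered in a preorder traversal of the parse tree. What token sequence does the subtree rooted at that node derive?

n

[S [A [B [C n]]] * [S [A [B [C ( [S [A [B [C n]]]] )] % [B [C n]]]] * [S [A [B [C n]] ++ [A [B [C n]]]]]]]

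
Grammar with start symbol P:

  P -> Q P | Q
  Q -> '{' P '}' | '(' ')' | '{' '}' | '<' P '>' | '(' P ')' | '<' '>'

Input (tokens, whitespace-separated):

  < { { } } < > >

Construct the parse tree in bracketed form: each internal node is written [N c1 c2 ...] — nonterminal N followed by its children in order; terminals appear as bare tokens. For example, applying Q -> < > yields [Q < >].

[P [Q < [P [Q { [P [Q { }]] }] [P [Q < >]]] >]]

P
Q
< P >
< Q P >
< { P } P >
< { Q } P >
< { { } } P >
< { { } } Q >
< { { } } < > >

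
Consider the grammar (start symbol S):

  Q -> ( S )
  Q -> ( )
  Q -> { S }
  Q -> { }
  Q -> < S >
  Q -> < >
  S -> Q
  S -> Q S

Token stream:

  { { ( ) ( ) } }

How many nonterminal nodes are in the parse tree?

[S [Q { [S [Q { [S [Q ( )] [S [Q ( )]]] }]] }]]

8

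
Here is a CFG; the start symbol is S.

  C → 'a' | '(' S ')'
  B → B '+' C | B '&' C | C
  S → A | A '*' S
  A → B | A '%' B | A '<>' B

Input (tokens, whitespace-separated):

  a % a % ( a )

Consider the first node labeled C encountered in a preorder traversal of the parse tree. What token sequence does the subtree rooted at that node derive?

[S [A [A [A [B [C a]]] % [B [C a]]] % [B [C ( [S [A [B [C a]]]] )]]]]

a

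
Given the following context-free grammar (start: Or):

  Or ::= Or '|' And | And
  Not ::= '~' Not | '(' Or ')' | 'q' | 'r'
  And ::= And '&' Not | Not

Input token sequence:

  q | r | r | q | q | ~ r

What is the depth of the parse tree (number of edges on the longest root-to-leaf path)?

[Or [Or [Or [Or [Or [Or [And [Not q]]] | [And [Not r]]] | [And [Not r]]] | [And [Not q]]] | [And [Not q]]] | [And [Not ~ [Not r]]]]

8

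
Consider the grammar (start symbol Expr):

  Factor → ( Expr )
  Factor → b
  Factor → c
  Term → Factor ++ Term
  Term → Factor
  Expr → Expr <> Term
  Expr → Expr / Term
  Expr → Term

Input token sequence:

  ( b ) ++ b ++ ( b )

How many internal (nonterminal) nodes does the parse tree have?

[Expr [Term [Factor ( [Expr [Term [Factor b]]] )] ++ [Term [Factor b] ++ [Term [Factor ( [Expr [Term [Factor b]]] )]]]]]

13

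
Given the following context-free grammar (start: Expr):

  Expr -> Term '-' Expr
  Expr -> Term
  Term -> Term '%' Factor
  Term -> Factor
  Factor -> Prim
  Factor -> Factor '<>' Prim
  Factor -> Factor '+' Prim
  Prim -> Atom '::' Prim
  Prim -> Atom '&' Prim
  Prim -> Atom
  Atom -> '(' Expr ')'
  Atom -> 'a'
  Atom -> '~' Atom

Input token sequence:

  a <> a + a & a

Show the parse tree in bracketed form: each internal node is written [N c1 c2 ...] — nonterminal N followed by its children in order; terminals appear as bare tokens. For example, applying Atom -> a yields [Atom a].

[Expr [Term [Factor [Factor [Factor [Prim [Atom a]]] <> [Prim [Atom a]]] + [Prim [Atom a] & [Prim [Atom a]]]]]]

Expr
Term
Factor
Factor + Prim
Factor <> Prim + Prim
Prim <> Prim + Prim
Atom <> Prim + Prim
a <> Prim + Prim
a <> Atom + Prim
a <> a + Prim
a <> a + Atom & Prim
a <> a + a & Prim
a <> a + a & Atom
a <> a + a & a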